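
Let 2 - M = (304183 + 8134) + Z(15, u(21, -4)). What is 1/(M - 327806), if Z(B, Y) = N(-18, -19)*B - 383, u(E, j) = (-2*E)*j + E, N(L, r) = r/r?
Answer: -1/639753 ≈ -1.5631e-6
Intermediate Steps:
N(L, r) = 1
u(E, j) = E - 2*E*j (u(E, j) = -2*E*j + E = E - 2*E*j)
Z(B, Y) = -383 + B (Z(B, Y) = 1*B - 383 = B - 383 = -383 + B)
M = -311947 (M = 2 - ((304183 + 8134) + (-383 + 15)) = 2 - (312317 - 368) = 2 - 1*311949 = 2 - 311949 = -311947)
1/(M - 327806) = 1/(-311947 - 327806) = 1/(-639753) = -1/639753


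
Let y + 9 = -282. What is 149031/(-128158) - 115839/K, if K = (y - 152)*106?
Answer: 1961874216/1504510841 ≈ 1.3040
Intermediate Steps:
y = -291 (y = -9 - 282 = -291)
K = -46958 (K = (-291 - 152)*106 = -443*106 = -46958)
149031/(-128158) - 115839/K = 149031/(-128158) - 115839/(-46958) = 149031*(-1/128158) - 115839*(-1/46958) = -149031/128158 + 115839/46958 = 1961874216/1504510841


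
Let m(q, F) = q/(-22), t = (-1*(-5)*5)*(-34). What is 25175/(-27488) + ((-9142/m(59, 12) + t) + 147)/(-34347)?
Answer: -55404834511/55703689824 ≈ -0.99463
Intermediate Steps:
t = -850 (t = (5*5)*(-34) = 25*(-34) = -850)
m(q, F) = -q/22 (m(q, F) = q*(-1/22) = -q/22)
25175/(-27488) + ((-9142/m(59, 12) + t) + 147)/(-34347) = 25175/(-27488) + ((-9142/((-1/22*59)) - 850) + 147)/(-34347) = 25175*(-1/27488) + ((-9142/(-59/22) - 850) + 147)*(-1/34347) = -25175/27488 + ((-9142*(-22/59) - 850) + 147)*(-1/34347) = -25175/27488 + ((201124/59 - 850) + 147)*(-1/34347) = -25175/27488 + (150974/59 + 147)*(-1/34347) = -25175/27488 + (159647/59)*(-1/34347) = -25175/27488 - 159647/2026473 = -55404834511/55703689824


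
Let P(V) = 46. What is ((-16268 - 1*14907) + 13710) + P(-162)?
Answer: -17419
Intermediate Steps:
((-16268 - 1*14907) + 13710) + P(-162) = ((-16268 - 1*14907) + 13710) + 46 = ((-16268 - 14907) + 13710) + 46 = (-31175 + 13710) + 46 = -17465 + 46 = -17419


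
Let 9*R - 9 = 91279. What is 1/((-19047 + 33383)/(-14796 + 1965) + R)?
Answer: 5499/55770824 ≈ 9.8600e-5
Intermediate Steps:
R = 91288/9 (R = 1 + (1/9)*91279 = 1 + 91279/9 = 91288/9 ≈ 10143.)
1/((-19047 + 33383)/(-14796 + 1965) + R) = 1/((-19047 + 33383)/(-14796 + 1965) + 91288/9) = 1/(14336/(-12831) + 91288/9) = 1/(14336*(-1/12831) + 91288/9) = 1/(-2048/1833 + 91288/9) = 1/(55770824/5499) = 5499/55770824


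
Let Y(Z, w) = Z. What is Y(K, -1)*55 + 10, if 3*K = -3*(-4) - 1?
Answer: 635/3 ≈ 211.67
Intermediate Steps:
K = 11/3 (K = (-3*(-4) - 1)/3 = (12 - 1)/3 = (⅓)*11 = 11/3 ≈ 3.6667)
Y(K, -1)*55 + 10 = (11/3)*55 + 10 = 605/3 + 10 = 635/3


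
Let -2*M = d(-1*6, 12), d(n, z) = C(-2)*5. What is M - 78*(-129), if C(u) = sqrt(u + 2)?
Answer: 10062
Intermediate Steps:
C(u) = sqrt(2 + u)
d(n, z) = 0 (d(n, z) = sqrt(2 - 2)*5 = sqrt(0)*5 = 0*5 = 0)
M = 0 (M = -1/2*0 = 0)
M - 78*(-129) = 0 - 78*(-129) = 0 + 10062 = 10062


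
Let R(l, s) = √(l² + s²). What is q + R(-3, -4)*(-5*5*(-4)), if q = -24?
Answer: 476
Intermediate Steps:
q + R(-3, -4)*(-5*5*(-4)) = -24 + √((-3)² + (-4)²)*(-5*5*(-4)) = -24 + √(9 + 16)*(-25*(-4)) = -24 + √25*100 = -24 + 5*100 = -24 + 500 = 476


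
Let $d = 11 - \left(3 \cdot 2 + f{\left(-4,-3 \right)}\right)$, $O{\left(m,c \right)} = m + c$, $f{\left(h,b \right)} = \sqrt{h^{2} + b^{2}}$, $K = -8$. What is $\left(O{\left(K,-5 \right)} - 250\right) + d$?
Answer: $-263$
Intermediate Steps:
$f{\left(h,b \right)} = \sqrt{b^{2} + h^{2}}$
$O{\left(m,c \right)} = c + m$
$d = 0$ ($d = 11 - \left(3 \cdot 2 + \sqrt{\left(-3\right)^{2} + \left(-4\right)^{2}}\right) = 11 - \left(6 + \sqrt{9 + 16}\right) = 11 - \left(6 + \sqrt{25}\right) = 11 - \left(6 + 5\right) = 11 - 11 = 0$)
$\left(O{\left(K,-5 \right)} - 250\right) + d = \left(\left(-5 - 8\right) - 250\right) + 0 = \left(-13 - 250\right) + 0 = -263 + 0 = -263$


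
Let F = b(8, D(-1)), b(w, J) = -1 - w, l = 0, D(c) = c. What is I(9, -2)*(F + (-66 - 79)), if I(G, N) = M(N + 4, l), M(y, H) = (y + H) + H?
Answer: -308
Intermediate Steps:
F = -9 (F = -1 - 1*8 = -1 - 8 = -9)
M(y, H) = y + 2*H (M(y, H) = (H + y) + H = y + 2*H)
I(G, N) = 4 + N (I(G, N) = (N + 4) + 2*0 = (4 + N) + 0 = 4 + N)
I(9, -2)*(F + (-66 - 79)) = (4 - 2)*(-9 + (-66 - 79)) = 2*(-9 - 145) = 2*(-154) = -308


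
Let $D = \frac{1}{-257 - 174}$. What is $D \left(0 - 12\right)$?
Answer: $\frac{12}{431} \approx 0.027842$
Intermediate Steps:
$D = - \frac{1}{431}$ ($D = \frac{1}{-431} = - \frac{1}{431} \approx -0.0023202$)
$D \left(0 - 12\right) = - \frac{0 - 12}{431} = \left(- \frac{1}{431}\right) \left(-12\right) = \frac{12}{431}$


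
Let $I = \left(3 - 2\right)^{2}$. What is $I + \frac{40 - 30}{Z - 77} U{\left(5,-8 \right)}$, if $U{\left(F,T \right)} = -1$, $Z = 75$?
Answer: $6$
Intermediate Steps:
$I = 1$ ($I = 1^{2} = 1$)
$I + \frac{40 - 30}{Z - 77} U{\left(5,-8 \right)} = 1 + \frac{40 - 30}{75 - 77} \left(-1\right) = 1 + \frac{10}{-2} \left(-1\right) = 1 + 10 \left(- \frac{1}{2}\right) \left(-1\right) = 1 - -5 = 1 + 5 = 6$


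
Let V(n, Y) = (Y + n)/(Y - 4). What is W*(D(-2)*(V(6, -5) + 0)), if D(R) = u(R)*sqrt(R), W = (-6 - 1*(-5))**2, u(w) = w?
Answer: 2*I*sqrt(2)/9 ≈ 0.31427*I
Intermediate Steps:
V(n, Y) = (Y + n)/(-4 + Y)
W = 1 (W = (-6 + 5)**2 = (-1)**2 = 1)
D(R) = R**(3/2) (D(R) = R*sqrt(R) = R**(3/2))
W*(D(-2)*(V(6, -5) + 0)) = 1*((-2)**(3/2)*((-5 + 6)/(-4 - 5) + 0)) = 1*((-2*I*sqrt(2))*(1/(-9) + 0)) = 1*((-2*I*sqrt(2))*(-1/9*1 + 0)) = 1*((-2*I*sqrt(2))*(-1/9 + 0)) = 1*(-2*I*sqrt(2)*(-1/9)) = 1*(2*I*sqrt(2)/9) = 2*I*sqrt(2)/9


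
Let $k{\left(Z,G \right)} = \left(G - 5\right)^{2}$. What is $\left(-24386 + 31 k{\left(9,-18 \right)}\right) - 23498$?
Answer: $-31485$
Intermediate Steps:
$k{\left(Z,G \right)} = \left(-5 + G\right)^{2}$
$\left(-24386 + 31 k{\left(9,-18 \right)}\right) - 23498 = \left(-24386 + 31 \left(-5 - 18\right)^{2}\right) - 23498 = \left(-24386 + 31 \left(-23\right)^{2}\right) - 23498 = \left(-24386 + 31 \cdot 529\right) - 23498 = \left(-24386 + 16399\right) - 23498 = -7987 - 23498 = -31485$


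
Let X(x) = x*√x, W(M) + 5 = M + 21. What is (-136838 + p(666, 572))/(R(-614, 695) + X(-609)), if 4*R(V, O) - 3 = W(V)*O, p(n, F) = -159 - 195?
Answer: 228071822176/176343042913 - 1336798848*I*√609/176343042913 ≈ 1.2933 - 0.18708*I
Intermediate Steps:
W(M) = 16 + M (W(M) = -5 + (M + 21) = -5 + (21 + M) = 16 + M)
p(n, F) = -354
R(V, O) = ¾ + O*(16 + V)/4 (R(V, O) = ¾ + ((16 + V)*O)/4 = ¾ + (O*(16 + V))/4 = ¾ + O*(16 + V)/4)
X(x) = x^(3/2)
(-136838 + p(666, 572))/(R(-614, 695) + X(-609)) = (-136838 - 354)/((¾ + (¼)*695*(16 - 614)) + (-609)^(3/2)) = -137192/((¾ + (¼)*695*(-598)) - 609*I*√609) = -137192/((¾ - 207805/2) - 609*I*√609) = -137192/(-415607/4 - 609*I*√609)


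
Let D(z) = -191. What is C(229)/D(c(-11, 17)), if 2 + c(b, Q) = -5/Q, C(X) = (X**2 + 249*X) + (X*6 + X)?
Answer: -111065/191 ≈ -581.49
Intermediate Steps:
C(X) = X**2 + 256*X (C(X) = (X**2 + 249*X) + (6*X + X) = (X**2 + 249*X) + 7*X = X**2 + 256*X)
c(b, Q) = -2 - 5/Q
C(229)/D(c(-11, 17)) = (229*(256 + 229))/(-191) = (229*485)*(-1/191) = 111065*(-1/191) = -111065/191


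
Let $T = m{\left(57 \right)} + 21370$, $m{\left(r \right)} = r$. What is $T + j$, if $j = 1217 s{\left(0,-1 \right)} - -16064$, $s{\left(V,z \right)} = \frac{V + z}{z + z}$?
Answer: $\frac{76199}{2} \approx 38100.0$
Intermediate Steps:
$s{\left(V,z \right)} = \frac{V + z}{2 z}$
$j = \frac{33345}{2}$ ($j = 1217 \frac{0 - 1}{2 \left(-1\right)} - -16064 = 1217 \cdot \frac{1}{2} \left(-1\right) \left(-1\right) + 16064 = 1217 \cdot \frac{1}{2} + 16064 = \frac{1217}{2} + 16064 = \frac{33345}{2} \approx 16673.0$)
$T = 21427$ ($T = 57 + 21370 = 21427$)
$T + j = 21427 + \frac{33345}{2} = \frac{76199}{2}$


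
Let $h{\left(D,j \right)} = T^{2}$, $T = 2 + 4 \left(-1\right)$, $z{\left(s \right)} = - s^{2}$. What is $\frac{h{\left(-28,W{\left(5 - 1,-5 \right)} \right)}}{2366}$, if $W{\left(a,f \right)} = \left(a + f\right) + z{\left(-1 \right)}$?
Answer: $\frac{2}{1183} \approx 0.0016906$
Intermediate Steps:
$W{\left(a,f \right)} = -1 + a + f$ ($W{\left(a,f \right)} = \left(a + f\right) - \left(-1\right)^{2} = \left(a + f\right) - 1 = -1 + a + f$)
$T = -2$ ($T = 2 - 4 = -2$)
$h{\left(D,j \right)} = 4$ ($h{\left(D,j \right)} = \left(-2\right)^{2} = 4$)
$\frac{h{\left(-28,W{\left(5 - 1,-5 \right)} \right)}}{2366} = \frac{4}{2366} = 4 \cdot \frac{1}{2366} = \frac{2}{1183}$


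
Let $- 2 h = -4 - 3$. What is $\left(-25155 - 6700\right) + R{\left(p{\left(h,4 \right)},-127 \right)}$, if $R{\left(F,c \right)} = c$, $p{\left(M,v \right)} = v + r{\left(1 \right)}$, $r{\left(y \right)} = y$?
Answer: $-31982$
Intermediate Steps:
$h = \frac{7}{2}$ ($h = - \frac{-4 - 3}{2} = \left(- \frac{1}{2}\right) \left(-7\right) = \frac{7}{2} \approx 3.5$)
$p{\left(M,v \right)} = 1 + v$ ($p{\left(M,v \right)} = v + 1 = 1 + v$)
$\left(-25155 - 6700\right) + R{\left(p{\left(h,4 \right)},-127 \right)} = \left(-25155 - 6700\right) - 127 = -31855 - 127 = -31982$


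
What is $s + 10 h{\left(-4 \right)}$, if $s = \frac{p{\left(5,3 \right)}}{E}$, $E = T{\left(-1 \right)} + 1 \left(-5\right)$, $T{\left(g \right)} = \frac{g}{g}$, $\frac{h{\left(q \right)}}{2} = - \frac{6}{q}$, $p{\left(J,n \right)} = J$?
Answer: $\frac{115}{4} \approx 28.75$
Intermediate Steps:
$h{\left(q \right)} = - \frac{12}{q}$ ($h{\left(q \right)} = 2 \left(- \frac{6}{q}\right) = - \frac{12}{q}$)
$T{\left(g \right)} = 1$
$E = -4$ ($E = 1 + 1 \left(-5\right) = 1 - 5 = -4$)
$s = - \frac{5}{4}$ ($s = \frac{5}{-4} = 5 \left(- \frac{1}{4}\right) = - \frac{5}{4} \approx -1.25$)
$s + 10 h{\left(-4 \right)} = - \frac{5}{4} + 10 \left(- \frac{12}{-4}\right) = - \frac{5}{4} + 10 \left(\left(-12\right) \left(- \frac{1}{4}\right)\right) = - \frac{5}{4} + 10 \cdot 3 = - \frac{5}{4} + 30 = \frac{115}{4}$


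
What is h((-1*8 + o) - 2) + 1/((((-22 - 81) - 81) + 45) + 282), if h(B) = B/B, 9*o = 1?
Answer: 144/143 ≈ 1.0070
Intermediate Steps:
o = ⅑ (o = (⅑)*1 = ⅑ ≈ 0.11111)
h(B) = 1
h((-1*8 + o) - 2) + 1/((((-22 - 81) - 81) + 45) + 282) = 1 + 1/((((-22 - 81) - 81) + 45) + 282) = 1 + 1/(((-103 - 81) + 45) + 282) = 1 + 1/((-184 + 45) + 282) = 1 + 1/(-139 + 282) = 1 + 1/143 = 144/143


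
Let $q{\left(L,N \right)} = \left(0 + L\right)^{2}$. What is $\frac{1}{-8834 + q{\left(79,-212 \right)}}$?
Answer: $- \frac{1}{2593} \approx -0.00038565$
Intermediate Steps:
$q{\left(L,N \right)} = L^{2}$
$\frac{1}{-8834 + q{\left(79,-212 \right)}} = \frac{1}{-8834 + 79^{2}} = \frac{1}{-8834 + 6241} = \frac{1}{-2593} = - \frac{1}{2593}$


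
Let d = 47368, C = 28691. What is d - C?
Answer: 18677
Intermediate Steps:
d - C = 47368 - 1*28691 = 47368 - 28691 = 18677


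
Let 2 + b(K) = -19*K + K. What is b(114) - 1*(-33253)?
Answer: 31199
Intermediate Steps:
b(K) = -2 - 18*K (b(K) = -2 + (-19*K + K) = -2 - 18*K)
b(114) - 1*(-33253) = (-2 - 18*114) - 1*(-33253) = (-2 - 2052) + 33253 = -2054 + 33253 = 31199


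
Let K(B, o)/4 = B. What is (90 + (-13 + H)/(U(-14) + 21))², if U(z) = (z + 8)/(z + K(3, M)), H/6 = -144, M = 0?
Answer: 1646089/576 ≈ 2857.8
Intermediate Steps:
H = -864 (H = 6*(-144) = -864)
K(B, o) = 4*B
U(z) = (8 + z)/(12 + z) (U(z) = (z + 8)/(z + 4*3) = (8 + z)/(z + 12) = (8 + z)/(12 + z))
(90 + (-13 + H)/(U(-14) + 21))² = (90 + (-13 - 864)/((8 - 14)/(12 - 14) + 21))² = (90 - 877/(-6/(-2) + 21))² = (90 - 877/(-½*(-6) + 21))² = (90 - 877/(3 + 21))² = (90 - 877/24)² = (1283/24)² = 1646089/576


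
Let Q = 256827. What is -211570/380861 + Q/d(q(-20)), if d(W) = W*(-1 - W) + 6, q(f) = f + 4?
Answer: -2509356293/2285166 ≈ -1098.1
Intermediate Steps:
q(f) = 4 + f
d(W) = 6 + W*(-1 - W)
-211570/380861 + Q/d(q(-20)) = -211570/380861 + 256827/(6 - (4 - 20) - (4 - 20)**2) = -211570*1/380861 + 256827/(6 - 1*(-16) - 1*(-16)**2) = -211570/380861 + 256827/(6 + 16 - 1*256) = -211570/380861 + 256827/(6 + 16 - 256) = -211570/380861 + 256827/(-234) = -211570/380861 + 256827*(-1/234) = -211570/380861 - 85609/78 = -2509356293/2285166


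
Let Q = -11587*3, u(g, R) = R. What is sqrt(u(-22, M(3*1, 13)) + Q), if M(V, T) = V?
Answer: 3*I*sqrt(3862) ≈ 186.44*I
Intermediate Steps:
Q = -34761
sqrt(u(-22, M(3*1, 13)) + Q) = sqrt(3*1 - 34761) = sqrt(3 - 34761) = sqrt(-34758) = 3*I*sqrt(3862)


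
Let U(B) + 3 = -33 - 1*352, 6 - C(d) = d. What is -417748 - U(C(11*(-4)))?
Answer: -417360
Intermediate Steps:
C(d) = 6 - d
U(B) = -388 (U(B) = -3 + (-33 - 1*352) = -3 + (-33 - 352) = -3 - 385 = -388)
-417748 - U(C(11*(-4))) = -417748 - 1*(-388) = -417748 + 388 = -417360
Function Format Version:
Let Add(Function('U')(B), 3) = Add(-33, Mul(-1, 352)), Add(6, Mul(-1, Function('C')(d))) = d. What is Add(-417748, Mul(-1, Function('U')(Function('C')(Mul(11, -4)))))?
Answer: -417360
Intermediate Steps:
Function('C')(d) = Add(6, Mul(-1, d))
Function('U')(B) = -388 (Function('U')(B) = Add(-3, Add(-33, Mul(-1, 352))) = Add(-3, Add(-33, -352)) = Add(-3, -385) = -388)
Add(-417748, Mul(-1, Function('U')(Function('C')(Mul(11, -4))))) = Add(-417748, Mul(-1, -388)) = Add(-417748, 388) = -417360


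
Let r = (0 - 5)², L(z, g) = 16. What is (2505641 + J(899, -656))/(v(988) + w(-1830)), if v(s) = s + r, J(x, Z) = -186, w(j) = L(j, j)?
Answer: 2505455/1029 ≈ 2434.8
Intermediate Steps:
w(j) = 16
r = 25 (r = (-5)² = 25)
v(s) = 25 + s (v(s) = s + 25 = 25 + s)
(2505641 + J(899, -656))/(v(988) + w(-1830)) = (2505641 - 186)/((25 + 988) + 16) = 2505455/(1013 + 16) = 2505455/1029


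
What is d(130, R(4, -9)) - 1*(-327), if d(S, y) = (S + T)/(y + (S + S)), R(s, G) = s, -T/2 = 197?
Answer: 326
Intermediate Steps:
T = -394 (T = -2*197 = -394)
d(S, y) = (-394 + S)/(y + 2*S) (d(S, y) = (S - 394)/(y + (S + S)) = (-394 + S)/(y + 2*S))
d(130, R(4, -9)) - 1*(-327) = (-394 + 130)/(4 + 2*130) - 1*(-327) = -264/(4 + 260) + 327 = -264/264 + 327 = (1/264)*(-264) + 327 = -1 + 327 = 326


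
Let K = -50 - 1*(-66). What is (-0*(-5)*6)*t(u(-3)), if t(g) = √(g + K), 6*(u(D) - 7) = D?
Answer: 0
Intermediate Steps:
u(D) = 7 + D/6
K = 16 (K = -50 + 66 = 16)
t(g) = √(16 + g) (t(g) = √(g + 16) = √(16 + g))
(-0*(-5)*6)*t(u(-3)) = (-0*(-5)*6)*√(16 + (7 + (⅙)*(-3))) = (-0*6)*√(16 + (7 - ½)) = (-1*0)*√(16 + 13/2) = 0*√(45/2) = 0*(3*√10/2) = 0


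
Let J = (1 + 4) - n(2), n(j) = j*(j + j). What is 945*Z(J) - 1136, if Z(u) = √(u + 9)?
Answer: -1136 + 945*√6 ≈ 1178.8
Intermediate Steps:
n(j) = 2*j² (n(j) = j*(2*j) = 2*j²)
J = -3 (J = (1 + 4) - 2*2² = 5 - 2*4 = 5 - 1*8 = 5 - 8 = -3)
Z(u) = √(9 + u)
945*Z(J) - 1136 = 945*√(9 - 3) - 1136 = 945*√6 - 1136 = -1136 + 945*√6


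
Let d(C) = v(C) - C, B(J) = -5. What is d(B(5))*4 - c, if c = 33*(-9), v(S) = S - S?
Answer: 317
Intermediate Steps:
v(S) = 0
d(C) = -C (d(C) = 0 - C = -C)
c = -297
d(B(5))*4 - c = -1*(-5)*4 - 1*(-297) = 5*4 + 297 = 20 + 297 = 317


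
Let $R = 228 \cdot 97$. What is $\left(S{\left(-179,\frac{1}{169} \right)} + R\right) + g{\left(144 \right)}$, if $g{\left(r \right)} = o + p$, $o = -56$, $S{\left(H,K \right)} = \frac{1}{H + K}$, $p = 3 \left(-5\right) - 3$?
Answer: $\frac{666770331}{30250} \approx 22042.0$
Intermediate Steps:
$p = -18$ ($p = -15 - 3 = -18$)
$R = 22116$
$g{\left(r \right)} = -74$ ($g{\left(r \right)} = -56 - 18 = -74$)
$\left(S{\left(-179,\frac{1}{169} \right)} + R\right) + g{\left(144 \right)} = \left(\frac{1}{-179 + \frac{1}{169}} + 22116\right) - 74 = \left(\frac{1}{- \frac{30250}{169}} + 22116\right) - 74 = \left(- \frac{169}{30250} + 22116\right) - 74 = \frac{669008831}{30250} - 74 = \frac{666770331}{30250}$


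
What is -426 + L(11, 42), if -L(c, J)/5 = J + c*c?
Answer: -1241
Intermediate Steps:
L(c, J) = -5*J - 5*c² (L(c, J) = -5*(J + c*c) = -5*(J + c²) = -5*J - 5*c²)
-426 + L(11, 42) = -426 + (-5*42 - 5*11²) = -426 + (-210 - 5*121) = -426 + (-210 - 605) = -426 - 815 = -1241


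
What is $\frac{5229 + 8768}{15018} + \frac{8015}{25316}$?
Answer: $\frac{237358661}{190097844} \approx 1.2486$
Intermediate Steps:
$\frac{5229 + 8768}{15018} + \frac{8015}{25316} = 13997 \cdot \frac{1}{15018} + 8015 \cdot \frac{1}{25316} = \frac{13997}{15018} + \frac{8015}{25316} = \frac{237358661}{190097844}$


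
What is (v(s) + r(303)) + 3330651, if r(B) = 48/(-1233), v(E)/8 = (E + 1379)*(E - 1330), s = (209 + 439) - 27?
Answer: -3293486455/411 ≈ -8.0134e+6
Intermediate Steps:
s = 621 (s = 648 - 27 = 621)
v(E) = 8*(-1330 + E)*(1379 + E) (v(E) = 8*((E + 1379)*(E - 1330)) = 8*((1379 + E)*(-1330 + E)) = 8*((-1330 + E)*(1379 + E)) = 8*(-1330 + E)*(1379 + E))
r(B) = -16/411 (r(B) = 48*(-1/1233) = -16/411)
(v(s) + r(303)) + 3330651 = ((-14672560 + 8*621² + 392*621) - 16/411) + 3330651 = ((-14672560 + 8*385641 + 243432) - 16/411) + 3330651 = ((-14672560 + 3085128 + 243432) - 16/411) + 3330651 = (-11344000 - 16/411) + 3330651 = -4662384016/411 + 3330651 = -3293486455/411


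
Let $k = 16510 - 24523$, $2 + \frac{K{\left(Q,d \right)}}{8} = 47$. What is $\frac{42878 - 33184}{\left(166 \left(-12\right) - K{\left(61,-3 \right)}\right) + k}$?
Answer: $- \frac{9694}{10365} \approx -0.93526$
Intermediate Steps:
$K{\left(Q,d \right)} = 360$ ($K{\left(Q,d \right)} = -16 + 8 \cdot 47 = -16 + 376 = 360$)
$k = -8013$ ($k = 16510 - 24523 = -8013$)
$\frac{42878 - 33184}{\left(166 \left(-12\right) - K{\left(61,-3 \right)}\right) + k} = \frac{42878 - 33184}{\left(166 \left(-12\right) - 360\right) - 8013} = \frac{9694}{\left(-1992 - 360\right) - 8013} = \frac{9694}{-2352 - 8013} = \frac{9694}{-10365} = 9694 \left(- \frac{1}{10365}\right) = - \frac{9694}{10365}$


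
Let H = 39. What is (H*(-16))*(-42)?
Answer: 26208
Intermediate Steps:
(H*(-16))*(-42) = (39*(-16))*(-42) = -624*(-42) = 26208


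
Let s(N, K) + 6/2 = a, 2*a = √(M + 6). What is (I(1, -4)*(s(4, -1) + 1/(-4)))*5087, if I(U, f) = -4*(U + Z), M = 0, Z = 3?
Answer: 264524 - 40696*√6 ≈ 1.6484e+5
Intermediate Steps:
I(U, f) = -12 - 4*U (I(U, f) = -4*(U + 3) = -4*(3 + U) = -12 - 4*U)
a = √6/2 (a = √(0 + 6)/2 = √6/2 ≈ 1.2247)
s(N, K) = -3 + √6/2
(I(1, -4)*(s(4, -1) + 1/(-4)))*5087 = ((-12 - 4*1)*((-3 + √6/2) + 1/(-4)))*5087 = ((-12 - 4)*((-3 + √6/2) - ¼))*5087 = -16*(-13/4 + √6/2)*5087 = (52 - 8*√6)*5087 = 264524 - 40696*√6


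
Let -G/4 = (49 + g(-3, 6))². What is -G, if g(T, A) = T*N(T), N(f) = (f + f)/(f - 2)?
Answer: 206116/25 ≈ 8244.6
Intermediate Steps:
N(f) = 2*f/(-2 + f) (N(f) = (2*f)/(-2 + f) = 2*f/(-2 + f))
g(T, A) = 2*T²/(-2 + T) (g(T, A) = T*(2*T/(-2 + T)) = 2*T²/(-2 + T))
G = -206116/25 (G = -4*(49 + 2*(-3)²/(-2 - 3))² = -4*(49 + 2*9/(-5))² = -4*(49 + 2*9*(-⅕))² = -4*(49 - 18/5)² = -4*(227/5)² = -4*51529/25 = -206116/25 ≈ -8244.6)
-G = -1*(-206116/25) = 206116/25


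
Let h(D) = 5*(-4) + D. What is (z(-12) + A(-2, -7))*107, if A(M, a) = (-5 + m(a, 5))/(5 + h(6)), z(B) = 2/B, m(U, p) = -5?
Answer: 1819/18 ≈ 101.06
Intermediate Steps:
h(D) = -20 + D
A(M, a) = 10/9 (A(M, a) = (-5 - 5)/(5 + (-20 + 6)) = -10/(5 - 14) = -10/(-9) = -10*(-⅑) = 10/9)
(z(-12) + A(-2, -7))*107 = (2/(-12) + 10/9)*107 = (2*(-1/12) + 10/9)*107 = (-⅙ + 10/9)*107 = (17/18)*107 = 1819/18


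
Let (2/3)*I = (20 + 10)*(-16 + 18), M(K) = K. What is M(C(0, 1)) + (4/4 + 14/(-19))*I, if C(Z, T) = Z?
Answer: 450/19 ≈ 23.684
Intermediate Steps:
I = 90 (I = 3*((20 + 10)*(-16 + 18))/2 = 3*(30*2)/2 = (3/2)*60 = 90)
M(C(0, 1)) + (4/4 + 14/(-19))*I = 0 + (4/4 + 14/(-19))*90 = 0 + (4*(¼) + 14*(-1/19))*90 = 0 + (1 - 14/19)*90 = 0 + (5/19)*90 = 0 + 450/19 = 450/19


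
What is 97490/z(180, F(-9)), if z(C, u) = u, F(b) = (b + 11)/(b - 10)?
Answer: -926155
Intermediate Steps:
F(b) = (11 + b)/(-10 + b)
97490/z(180, F(-9)) = 97490/(((11 - 9)/(-10 - 9))) = 97490/((2/(-19))) = 97490/((-1/19*2)) = 97490/(-2/19) = 97490*(-19/2) = -926155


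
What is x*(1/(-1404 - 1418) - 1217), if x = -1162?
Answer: 24040625/17 ≈ 1.4142e+6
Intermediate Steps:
x*(1/(-1404 - 1418) - 1217) = -1162*(1/(-1404 - 1418) - 1217) = -1162*(1/(-2822) - 1217) = -1162*(-1/2822 - 1217) = -1162*(-3434375/2822) = 24040625/17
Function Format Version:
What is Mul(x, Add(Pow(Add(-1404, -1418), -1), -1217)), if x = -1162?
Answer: Rational(24040625, 17) ≈ 1.4142e+6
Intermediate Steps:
Mul(x, Add(Pow(Add(-1404, -1418), -1), -1217)) = Mul(-1162, Add(Pow(Add(-1404, -1418), -1), -1217)) = Mul(-1162, Add(Pow(-2822, -1), -1217)) = Mul(-1162, Add(Rational(-1, 2822), -1217)) = Mul(-1162, Rational(-3434375, 2822)) = Rational(24040625, 17)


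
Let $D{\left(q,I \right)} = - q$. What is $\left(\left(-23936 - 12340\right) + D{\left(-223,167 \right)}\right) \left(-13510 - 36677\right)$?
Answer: $1809391911$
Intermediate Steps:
$\left(\left(-23936 - 12340\right) + D{\left(-223,167 \right)}\right) \left(-13510 - 36677\right) = \left(\left(-23936 - 12340\right) - -223\right) \left(-13510 - 36677\right) = \left(-36276 + 223\right) \left(-50187\right) = \left(-36053\right) \left(-50187\right) = 1809391911$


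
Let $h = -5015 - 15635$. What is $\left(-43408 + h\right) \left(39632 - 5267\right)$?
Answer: $-2201353170$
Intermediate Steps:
$h = -20650$
$\left(-43408 + h\right) \left(39632 - 5267\right) = \left(-43408 - 20650\right) \left(39632 - 5267\right) = \left(-64058\right) 34365 = -2201353170$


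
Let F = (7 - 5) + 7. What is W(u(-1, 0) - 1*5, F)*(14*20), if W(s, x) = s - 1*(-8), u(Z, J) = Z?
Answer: 560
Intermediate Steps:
F = 9 (F = 2 + 7 = 9)
W(s, x) = 8 + s (W(s, x) = s + 8 = 8 + s)
W(u(-1, 0) - 1*5, F)*(14*20) = (8 + (-1 - 1*5))*(14*20) = (8 + (-1 - 5))*280 = (8 - 6)*280 = 2*280 = 560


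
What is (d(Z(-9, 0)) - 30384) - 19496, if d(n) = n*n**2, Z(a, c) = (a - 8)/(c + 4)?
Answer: -3197233/64 ≈ -49957.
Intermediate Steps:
Z(a, c) = (-8 + a)/(4 + c)
d(n) = n**3
(d(Z(-9, 0)) - 30384) - 19496 = (((-8 - 9)/(4 + 0))**3 - 30384) - 19496 = ((-17/4)**3 - 30384) - 19496 = (-4913/64 - 30384) - 19496 = -1949489/64 - 19496 = -3197233/64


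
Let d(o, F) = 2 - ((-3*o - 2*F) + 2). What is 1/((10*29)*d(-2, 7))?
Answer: 1/2320 ≈ 0.00043103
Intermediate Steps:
d(o, F) = 2*F + 3*o (d(o, F) = 2 - (2 - 3*o - 2*F) = 2 + (-2 + 2*F + 3*o) = 2*F + 3*o)
1/((10*29)*d(-2, 7)) = 1/((10*29)*(2*7 + 3*(-2))) = 1/(290*(14 - 6)) = 1/(290*8) = 1/2320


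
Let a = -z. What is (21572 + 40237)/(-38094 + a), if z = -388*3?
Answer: -20603/12310 ≈ -1.6737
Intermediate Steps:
z = -1164
a = 1164 (a = -1*(-1164) = 1164)
(21572 + 40237)/(-38094 + a) = (21572 + 40237)/(-38094 + 1164) = 61809/(-36930) = 61809*(-1/36930) = -20603/12310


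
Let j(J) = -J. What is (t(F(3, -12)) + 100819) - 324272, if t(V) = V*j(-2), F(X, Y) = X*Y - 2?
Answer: -223529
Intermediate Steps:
F(X, Y) = -2 + X*Y
t(V) = 2*V (t(V) = V*(-1*(-2)) = V*2 = 2*V)
(t(F(3, -12)) + 100819) - 324272 = (2*(-2 + 3*(-12)) + 100819) - 324272 = (2*(-2 - 36) + 100819) - 324272 = (2*(-38) + 100819) - 324272 = (-76 + 100819) - 324272 = 100743 - 324272 = -223529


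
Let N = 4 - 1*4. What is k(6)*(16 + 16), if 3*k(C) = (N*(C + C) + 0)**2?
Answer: 0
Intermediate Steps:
N = 0 (N = 4 - 4 = 0)
k(C) = 0 (k(C) = (0*(C + C) + 0)**2/3 = (0*(2*C) + 0)**2/3 = (0 + 0)**2/3 = (1/3)*0**2 = (1/3)*0 = 0)
k(6)*(16 + 16) = 0*(16 + 16) = 0*32 = 0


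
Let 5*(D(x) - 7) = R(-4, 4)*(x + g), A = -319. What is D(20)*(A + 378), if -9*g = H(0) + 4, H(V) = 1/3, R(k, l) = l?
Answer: 180127/135 ≈ 1334.3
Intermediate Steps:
H(V) = ⅓
g = -13/27 (g = -(⅓ + 4)/9 = -⅑*13/3 = -13/27 ≈ -0.48148)
D(x) = 893/135 + 4*x/5 (D(x) = 7 + (4*(x - 13/27))/5 = 7 + (4*(-13/27 + x))/5 = 7 + (-52/27 + 4*x)/5 = 7 + (-52/135 + 4*x/5) = 893/135 + 4*x/5)
D(20)*(A + 378) = (893/135 + (⅘)*20)*(-319 + 378) = (893/135 + 16)*59 = (3053/135)*59 = 180127/135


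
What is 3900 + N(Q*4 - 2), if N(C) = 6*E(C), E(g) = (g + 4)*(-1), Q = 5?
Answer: 3768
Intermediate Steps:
E(g) = -4 - g (E(g) = (4 + g)*(-1) = -4 - g)
N(C) = -24 - 6*C (N(C) = 6*(-4 - C) = -24 - 6*C)
3900 + N(Q*4 - 2) = 3900 + (-24 - 6*(5*4 - 2)) = 3900 + (-24 - 6*(20 - 2)) = 3900 + (-24 - 6*18) = 3900 + (-24 - 108) = 3900 - 132 = 3768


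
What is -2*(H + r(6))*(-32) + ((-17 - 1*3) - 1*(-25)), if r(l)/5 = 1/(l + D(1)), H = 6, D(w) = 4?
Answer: 421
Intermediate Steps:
r(l) = 5/(4 + l) (r(l) = 5/(l + 4) = 5/(4 + l))
-2*(H + r(6))*(-32) + ((-17 - 1*3) - 1*(-25)) = -2*(6 + 5/(4 + 6))*(-32) + ((-17 - 1*3) - 1*(-25)) = -2*(6 + 5/10)*(-32) + ((-17 - 3) + 25) = -2*(6 + 5*(1/10))*(-32) + (-20 + 25) = -2*(6 + 1/2)*(-32) + 5 = -2*13/2*(-32) + 5 = -13*(-32) + 5 = 416 + 5 = 421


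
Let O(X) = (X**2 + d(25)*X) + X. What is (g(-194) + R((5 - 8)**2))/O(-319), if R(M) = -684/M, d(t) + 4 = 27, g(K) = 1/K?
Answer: -2949/3651274 ≈ -0.00080766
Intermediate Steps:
d(t) = 23 (d(t) = -4 + 27 = 23)
O(X) = X**2 + 24*X (O(X) = (X**2 + 23*X) + X = X**2 + 24*X)
(g(-194) + R((5 - 8)**2))/O(-319) = (1/(-194) - 684/(5 - 8)**2)/((-319*(24 - 319))) = (-1/194 - 684/((-3)**2))/((-319*(-295))) = (-1/194 - 684/9)/94105 = (-1/194 - 684*1/9)*(1/94105) = (-1/194 - 76)*(1/94105) = -14745/194*1/94105 = -2949/3651274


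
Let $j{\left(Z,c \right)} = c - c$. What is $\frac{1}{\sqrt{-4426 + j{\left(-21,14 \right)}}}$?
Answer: $- \frac{i \sqrt{4426}}{4426} \approx - 0.015031 i$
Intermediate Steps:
$j{\left(Z,c \right)} = 0$
$\frac{1}{\sqrt{-4426 + j{\left(-21,14 \right)}}} = \frac{1}{\sqrt{-4426 + 0}} = \frac{1}{\sqrt{-4426}} = \frac{1}{i \sqrt{4426}} = - \frac{i \sqrt{4426}}{4426}$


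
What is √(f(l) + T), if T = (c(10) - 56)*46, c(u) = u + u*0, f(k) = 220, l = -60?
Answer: 2*I*√474 ≈ 43.543*I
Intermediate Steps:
c(u) = u (c(u) = u + 0 = u)
T = -2116 (T = (10 - 56)*46 = -46*46 = -2116)
√(f(l) + T) = √(220 - 2116) = √(-1896) = 2*I*√474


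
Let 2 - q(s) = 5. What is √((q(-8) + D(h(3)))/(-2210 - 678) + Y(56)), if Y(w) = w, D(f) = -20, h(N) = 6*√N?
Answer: √323502/76 ≈ 7.4838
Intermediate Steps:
q(s) = -3 (q(s) = 2 - 1*5 = 2 - 5 = -3)
√((q(-8) + D(h(3)))/(-2210 - 678) + Y(56)) = √((-3 - 20)/(-2210 - 678) + 56) = √(-23/(-2888) + 56) = √(-23*(-1/2888) + 56) = √(23/2888 + 56) = √(161751/2888) = √323502/76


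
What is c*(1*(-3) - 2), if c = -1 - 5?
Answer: 30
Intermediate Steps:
c = -6
c*(1*(-3) - 2) = -6*(1*(-3) - 2) = -6*(-3 - 2) = -6*(-5) = 30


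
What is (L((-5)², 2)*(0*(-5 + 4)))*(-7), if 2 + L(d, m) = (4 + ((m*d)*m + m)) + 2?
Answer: 0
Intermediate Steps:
L(d, m) = 4 + m + d*m² (L(d, m) = -2 + ((4 + ((m*d)*m + m)) + 2) = -2 + ((4 + ((d*m)*m + m)) + 2) = -2 + ((4 + (d*m² + m)) + 2) = -2 + ((4 + (m + d*m²)) + 2) = -2 + ((4 + m + d*m²) + 2) = -2 + (6 + m + d*m²) = 4 + m + d*m²)
(L((-5)², 2)*(0*(-5 + 4)))*(-7) = ((4 + 2 + (-5)²*2²)*(0*(-5 + 4)))*(-7) = ((4 + 2 + 25*4)*(0*(-1)))*(-7) = ((4 + 2 + 100)*0)*(-7) = (106*0)*(-7) = 0*(-7) = 0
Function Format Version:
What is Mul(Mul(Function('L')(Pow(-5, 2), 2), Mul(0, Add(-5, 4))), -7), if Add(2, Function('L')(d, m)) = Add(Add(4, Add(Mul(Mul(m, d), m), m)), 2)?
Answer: 0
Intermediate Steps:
Function('L')(d, m) = Add(4, m, Mul(d, Pow(m, 2))) (Function('L')(d, m) = Add(-2, Add(Add(4, Add(Mul(Mul(m, d), m), m)), 2)) = Add(-2, Add(Add(4, Add(Mul(Mul(d, m), m), m)), 2)) = Add(-2, Add(Add(4, Add(Mul(d, Pow(m, 2)), m)), 2)) = Add(-2, Add(Add(4, Add(m, Mul(d, Pow(m, 2)))), 2)) = Add(-2, Add(Add(4, m, Mul(d, Pow(m, 2))), 2)) = Add(-2, Add(6, m, Mul(d, Pow(m, 2)))) = Add(4, m, Mul(d, Pow(m, 2))))
Mul(Mul(Function('L')(Pow(-5, 2), 2), Mul(0, Add(-5, 4))), -7) = Mul(Mul(Add(4, 2, Mul(Pow(-5, 2), Pow(2, 2))), Mul(0, Add(-5, 4))), -7) = Mul(Mul(Add(4, 2, Mul(25, 4)), Mul(0, -1)), -7) = Mul(Mul(Add(4, 2, 100), 0), -7) = Mul(Mul(106, 0), -7) = Mul(0, -7) = 0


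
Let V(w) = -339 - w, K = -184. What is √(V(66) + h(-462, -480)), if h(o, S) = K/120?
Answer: I*√91470/15 ≈ 20.163*I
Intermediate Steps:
h(o, S) = -23/15 (h(o, S) = -184/120 = -184*1/120 = -23/15)
√(V(66) + h(-462, -480)) = √((-339 - 1*66) - 23/15) = √((-339 - 66) - 23/15) = √(-405 - 23/15) = √(-6098/15) = I*√91470/15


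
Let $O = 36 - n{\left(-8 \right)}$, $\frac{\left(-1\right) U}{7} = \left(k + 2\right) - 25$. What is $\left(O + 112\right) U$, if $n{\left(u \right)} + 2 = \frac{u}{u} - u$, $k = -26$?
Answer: $48363$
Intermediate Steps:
$n{\left(u \right)} = -1 - u$ ($n{\left(u \right)} = -2 - \left(u - \frac{u}{u}\right) = -2 - \left(-1 + u\right) = -1 - u$)
$U = 343$ ($U = - 7 \left(\left(-26 + 2\right) - 25\right) = - 7 \left(-24 - 25\right) = \left(-7\right) \left(-49\right) = 343$)
$O = 29$ ($O = 36 - \left(-1 - -8\right) = 36 - \left(-1 + 8\right) = 36 - 7 = 29$)
$\left(O + 112\right) U = \left(29 + 112\right) 343 = 141 \cdot 343 = 48363$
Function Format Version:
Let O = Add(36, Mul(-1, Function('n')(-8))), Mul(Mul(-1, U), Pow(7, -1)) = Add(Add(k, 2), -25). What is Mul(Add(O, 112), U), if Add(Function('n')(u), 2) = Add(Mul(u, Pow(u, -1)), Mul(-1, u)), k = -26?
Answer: 48363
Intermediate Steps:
Function('n')(u) = Add(-1, Mul(-1, u)) (Function('n')(u) = Add(-2, Add(Mul(u, Pow(u, -1)), Mul(-1, u))) = Add(-2, Add(1, Mul(-1, u))) = Add(-1, Mul(-1, u)))
U = 343 (U = Mul(-7, Add(Add(-26, 2), -25)) = Mul(-7, Add(-24, -25)) = Mul(-7, -49) = 343)
O = 29 (O = Add(36, Mul(-1, Add(-1, Mul(-1, -8)))) = Add(36, Mul(-1, Add(-1, 8))) = Add(36, Mul(-1, 7)) = Add(36, -7) = 29)
Mul(Add(O, 112), U) = Mul(Add(29, 112), 343) = Mul(141, 343) = 48363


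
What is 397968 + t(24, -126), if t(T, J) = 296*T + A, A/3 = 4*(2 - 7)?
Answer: 405012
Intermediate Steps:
A = -60 (A = 3*(4*(2 - 7)) = 3*(4*(-5)) = 3*(-20) = -60)
t(T, J) = -60 + 296*T (t(T, J) = 296*T - 60 = -60 + 296*T)
397968 + t(24, -126) = 397968 + (-60 + 296*24) = 397968 + (-60 + 7104) = 397968 + 7044 = 405012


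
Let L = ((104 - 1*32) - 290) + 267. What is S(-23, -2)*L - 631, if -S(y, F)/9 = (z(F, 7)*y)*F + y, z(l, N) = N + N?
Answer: -274492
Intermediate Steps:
L = 49 (L = ((104 - 32) - 290) + 267 = (72 - 290) + 267 = -218 + 267 = 49)
z(l, N) = 2*N
S(y, F) = -9*y - 126*F*y (S(y, F) = -9*(((2*7)*y)*F + y) = -9*((14*y)*F + y) = -9*(14*F*y + y) = -9*(y + 14*F*y) = -9*y - 126*F*y)
S(-23, -2)*L - 631 = -9*(-23)*(1 + 14*(-2))*49 - 631 = -9*(-23)*(1 - 28)*49 - 631 = -9*(-23)*(-27)*49 - 631 = -5589*49 - 631 = -273861 - 631 = -274492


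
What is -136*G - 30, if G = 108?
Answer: -14718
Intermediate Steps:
-136*G - 30 = -136*108 - 30 = -14688 - 30 = -14718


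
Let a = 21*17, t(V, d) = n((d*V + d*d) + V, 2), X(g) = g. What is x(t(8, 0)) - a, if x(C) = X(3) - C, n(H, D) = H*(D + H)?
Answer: -434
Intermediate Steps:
t(V, d) = (V + d² + V*d)*(2 + V + d² + V*d) (t(V, d) = ((d*V + d*d) + V)*(2 + ((d*V + d*d) + V)) = ((V*d + d²) + V)*(2 + ((V*d + d²) + V)) = ((d² + V*d) + V)*(2 + ((d² + V*d) + V)) = (V + d² + V*d)*(2 + (V + d² + V*d)) = (V + d² + V*d)*(2 + V + d² + V*d))
x(C) = 3 - C
a = 357
x(t(8, 0)) - a = (3 - (8 + 0² + 8*0)*(2 + 8 + 0² + 8*0)) - 1*357 = (3 - (8 + 0 + 0)*(2 + 8 + 0 + 0)) - 357 = (3 - 8*10) - 357 = (3 - 1*80) - 357 = (3 - 80) - 357 = -77 - 357 = -434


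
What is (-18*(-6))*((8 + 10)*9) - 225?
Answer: 17271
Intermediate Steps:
(-18*(-6))*((8 + 10)*9) - 225 = 108*(18*9) - 225 = 108*162 - 225 = 17496 - 225 = 17271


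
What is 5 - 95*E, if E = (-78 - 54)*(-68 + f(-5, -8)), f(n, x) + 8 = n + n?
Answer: -1078435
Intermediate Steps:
f(n, x) = -8 + 2*n (f(n, x) = -8 + (n + n) = -8 + 2*n)
E = 11352 (E = (-78 - 54)*(-68 + (-8 + 2*(-5))) = -132*(-68 + (-8 - 10)) = -132*(-68 - 18) = -132*(-86) = 11352)
5 - 95*E = 5 - 95*11352 = 5 - 1078440 = -1078435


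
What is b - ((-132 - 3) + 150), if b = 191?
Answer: 176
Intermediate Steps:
b - ((-132 - 3) + 150) = 191 - ((-132 - 3) + 150) = 191 - (-135 + 150) = 191 - 1*15 = 191 - 15 = 176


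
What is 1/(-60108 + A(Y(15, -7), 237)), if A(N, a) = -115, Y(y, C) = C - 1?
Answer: -1/60223 ≈ -1.6605e-5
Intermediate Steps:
Y(y, C) = -1 + C
1/(-60108 + A(Y(15, -7), 237)) = 1/(-60108 - 115) = 1/(-60223) = -1/60223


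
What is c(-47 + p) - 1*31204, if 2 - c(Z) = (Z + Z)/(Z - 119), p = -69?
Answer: -7332702/235 ≈ -31203.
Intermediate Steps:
c(Z) = 2 - 2*Z/(-119 + Z) (c(Z) = 2 - (Z + Z)/(Z - 119) = 2 - 2*Z/(-119 + Z))
c(-47 + p) - 1*31204 = -238/(-119 + (-47 - 69)) - 1*31204 = -238/(-119 - 116) - 31204 = -238/(-235) - 31204 = -238*(-1/235) - 31204 = 238/235 - 31204 = -7332702/235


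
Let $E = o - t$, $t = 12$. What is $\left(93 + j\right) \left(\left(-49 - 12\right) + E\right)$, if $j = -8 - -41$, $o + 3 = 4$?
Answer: $-9072$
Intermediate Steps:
$o = 1$ ($o = -3 + 4 = 1$)
$E = -11$ ($E = 1 - 12 = -11$)
$j = 33$ ($j = -8 + 41 = 33$)
$\left(93 + j\right) \left(\left(-49 - 12\right) + E\right) = \left(93 + 33\right) \left(\left(-49 - 12\right) - 11\right) = 126 \left(-61 - 11\right) = 126 \left(-72\right) = -9072$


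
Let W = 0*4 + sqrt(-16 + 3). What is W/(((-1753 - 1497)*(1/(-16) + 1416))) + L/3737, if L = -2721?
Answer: -2721/3737 - 8*I*sqrt(13)/36814375 ≈ -0.72812 - 7.8351e-7*I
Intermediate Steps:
W = I*sqrt(13) (W = 0 + sqrt(-13) = 0 + I*sqrt(13) = I*sqrt(13) ≈ 3.6056*I)
W/(((-1753 - 1497)*(1/(-16) + 1416))) + L/3737 = (I*sqrt(13))/(((-1753 - 1497)*(1/(-16) + 1416))) - 2721/3737 = (I*sqrt(13))/((-3250*(-1/16 + 1416))) - 2721*1/3737 = (I*sqrt(13))/((-3250*22655/16)) - 2721/3737 = (I*sqrt(13))/(-36814375/8) - 2721/3737 = (I*sqrt(13))*(-8/36814375) - 2721/3737 = -8*I*sqrt(13)/36814375 - 2721/3737 = -2721/3737 - 8*I*sqrt(13)/36814375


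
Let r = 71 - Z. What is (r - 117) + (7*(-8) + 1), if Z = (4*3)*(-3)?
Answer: -65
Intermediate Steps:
Z = -36 (Z = 12*(-3) = -36)
r = 107 (r = 71 - 1*(-36) = 71 + 36 = 107)
(r - 117) + (7*(-8) + 1) = (107 - 117) + (7*(-8) + 1) = -10 + (-56 + 1) = -10 - 55 = -65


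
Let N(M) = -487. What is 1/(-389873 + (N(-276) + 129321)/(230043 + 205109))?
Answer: -217576/84826943431 ≈ -2.5649e-6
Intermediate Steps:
1/(-389873 + (N(-276) + 129321)/(230043 + 205109)) = 1/(-389873 + (-487 + 129321)/(230043 + 205109)) = 1/(-389873 + 128834/435152) = 1/(-389873 + 128834*(1/435152)) = 1/(-389873 + 64417/217576) = 1/(-84826943431/217576) = -217576/84826943431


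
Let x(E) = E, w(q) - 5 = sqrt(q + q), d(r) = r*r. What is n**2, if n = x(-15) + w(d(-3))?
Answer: 118 - 60*sqrt(2) ≈ 33.147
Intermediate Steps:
d(r) = r**2
w(q) = 5 + sqrt(2)*sqrt(q) (w(q) = 5 + sqrt(q + q) = 5 + sqrt(2*q) = 5 + sqrt(2)*sqrt(q))
n = -10 + 3*sqrt(2) (n = -15 + (5 + sqrt(2)*sqrt((-3)**2)) = -15 + (5 + sqrt(2)*sqrt(9)) = -15 + (5 + sqrt(2)*3) = -15 + (5 + 3*sqrt(2)) = -10 + 3*sqrt(2) ≈ -5.7574)
n**2 = (-10 + 3*sqrt(2))**2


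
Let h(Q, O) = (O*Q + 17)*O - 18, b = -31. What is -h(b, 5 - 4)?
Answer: 32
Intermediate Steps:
h(Q, O) = -18 + O*(17 + O*Q) (h(Q, O) = (17 + O*Q)*O - 18 = O*(17 + O*Q) - 18 = -18 + O*(17 + O*Q))
-h(b, 5 - 4) = -(-18 + 17*(5 - 4) - 31*(5 - 4)²) = -(-18 + 17*1 - 31*1²) = -(-18 + 17 - 31*1) = -(-18 + 17 - 31) = -1*(-32) = 32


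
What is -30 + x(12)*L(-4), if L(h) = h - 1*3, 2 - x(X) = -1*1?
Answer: -51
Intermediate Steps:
x(X) = 3 (x(X) = 2 - (-1) = 2 - 1*(-1) = 2 + 1 = 3)
L(h) = -3 + h (L(h) = h - 3 = -3 + h)
-30 + x(12)*L(-4) = -30 + 3*(-3 - 4) = -30 + 3*(-7) = -30 - 21 = -51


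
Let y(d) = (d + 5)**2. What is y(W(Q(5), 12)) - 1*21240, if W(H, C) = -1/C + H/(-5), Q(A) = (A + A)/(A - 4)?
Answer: -3057335/144 ≈ -21232.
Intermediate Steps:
Q(A) = 2*A/(-4 + A) (Q(A) = (2*A)/(-4 + A) = 2*A/(-4 + A))
W(H, C) = -1/C - H/5 (W(H, C) = -1/C + H*(-1/5) = -1/C - H/5)
y(d) = (5 + d)**2
y(W(Q(5), 12)) - 1*21240 = (5 + (-1/12 - 2*5/(5*(-4 + 5))))**2 - 1*21240 = (5 + (-1*1/12 - 2*5/(5*1)))**2 - 21240 = (5 + (-1/12 - 2*5/5))**2 - 21240 = (5 + (-1/12 - 1/5*10))**2 - 21240 = (5 + (-1/12 - 2))**2 - 21240 = (5 - 25/12)**2 - 21240 = (35/12)**2 - 21240 = 1225/144 - 21240 = -3057335/144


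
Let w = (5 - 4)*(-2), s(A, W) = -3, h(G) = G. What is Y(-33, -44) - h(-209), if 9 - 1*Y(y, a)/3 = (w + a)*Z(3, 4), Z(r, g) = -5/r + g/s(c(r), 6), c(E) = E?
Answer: -178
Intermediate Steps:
w = -2 (w = 1*(-2) = -2)
Z(r, g) = -5/r - g/3 (Z(r, g) = -5/r + g/(-3) = -5/r + g*(-⅓) = -5/r - g/3)
Y(y, a) = 9 + 9*a (Y(y, a) = 27 - 3*(-2 + a)*(-5/3 - ⅓*4) = 27 - 3*(-2 + a)*(-5*⅓ - 4/3) = 27 - 3*(-2 + a)*(-5/3 - 4/3) = 27 - 3*(-2 + a)*(-3) = 27 - 3*(6 - 3*a) = 27 + (-18 + 9*a) = 9 + 9*a)
Y(-33, -44) - h(-209) = (9 + 9*(-44)) - 1*(-209) = (9 - 396) + 209 = -387 + 209 = -178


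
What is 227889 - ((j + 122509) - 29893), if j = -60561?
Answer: 195834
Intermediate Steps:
227889 - ((j + 122509) - 29893) = 227889 - ((-60561 + 122509) - 29893) = 227889 - (61948 - 29893) = 227889 - 1*32055 = 227889 - 32055 = 195834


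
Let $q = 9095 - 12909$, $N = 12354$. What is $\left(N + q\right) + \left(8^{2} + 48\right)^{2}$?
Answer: $21084$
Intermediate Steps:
$q = -3814$
$\left(N + q\right) + \left(8^{2} + 48\right)^{2} = \left(12354 - 3814\right) + \left(8^{2} + 48\right)^{2} = 8540 + \left(64 + 48\right)^{2} = 8540 + 112^{2} = 8540 + 12544 = 21084$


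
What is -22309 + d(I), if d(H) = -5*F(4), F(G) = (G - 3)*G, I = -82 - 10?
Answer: -22329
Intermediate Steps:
I = -92
F(G) = G*(-3 + G) (F(G) = (-3 + G)*G = G*(-3 + G))
d(H) = -20 (d(H) = -20*(-3 + 4) = -20)
-22309 + d(I) = -22309 - 20 = -22329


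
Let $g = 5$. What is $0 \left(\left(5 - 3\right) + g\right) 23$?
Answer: $0$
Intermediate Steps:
$0 \left(\left(5 - 3\right) + g\right) 23 = 0 \left(\left(5 - 3\right) + 5\right) 23 = 0 \left(2 + 5\right) 23 = 0 \cdot 7 \cdot 23 = 0 \cdot 161 = 0$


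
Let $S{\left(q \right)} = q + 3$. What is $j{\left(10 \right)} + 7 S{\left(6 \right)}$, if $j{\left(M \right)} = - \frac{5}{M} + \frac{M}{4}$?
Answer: $65$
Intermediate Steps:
$S{\left(q \right)} = 3 + q$
$j{\left(M \right)} = - \frac{5}{M} + \frac{M}{4}$ ($j{\left(M \right)} = - \frac{5}{M} + M \frac{1}{4} = - \frac{5}{M} + \frac{M}{4}$)
$j{\left(10 \right)} + 7 S{\left(6 \right)} = \left(- \frac{5}{10} + \frac{1}{4} \cdot 10\right) + 7 \left(3 + 6\right) = \left(\left(-5\right) \frac{1}{10} + \frac{5}{2}\right) + 7 \cdot 9 = \left(- \frac{1}{2} + \frac{5}{2}\right) + 63 = 2 + 63 = 65$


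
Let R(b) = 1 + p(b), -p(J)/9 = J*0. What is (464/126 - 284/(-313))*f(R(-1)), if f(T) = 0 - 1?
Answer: -90508/19719 ≈ -4.5899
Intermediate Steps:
p(J) = 0 (p(J) = -9*J*0 = -9*0 = 0)
R(b) = 1 (R(b) = 1 + 0 = 1)
f(T) = -1
(464/126 - 284/(-313))*f(R(-1)) = (464/126 - 284/(-313))*(-1) = (464*(1/126) - 284*(-1/313))*(-1) = (232/63 + 284/313)*(-1) = (90508/19719)*(-1) = -90508/19719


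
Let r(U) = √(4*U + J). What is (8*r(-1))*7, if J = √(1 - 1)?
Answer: 112*I ≈ 112.0*I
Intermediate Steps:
J = 0 (J = √0 = 0)
r(U) = 2*√U (r(U) = √(4*U + 0) = √(4*U) = 2*√U)
(8*r(-1))*7 = (8*(2*√(-1)))*7 = (8*(2*I))*7 = (16*I)*7 = 112*I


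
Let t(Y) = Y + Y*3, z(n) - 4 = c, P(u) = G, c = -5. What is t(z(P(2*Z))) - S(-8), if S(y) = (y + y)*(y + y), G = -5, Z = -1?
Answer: -260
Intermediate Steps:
S(y) = 4*y² (S(y) = (2*y)*(2*y) = 4*y²)
P(u) = -5
z(n) = -1 (z(n) = 4 - 5 = -1)
t(Y) = 4*Y (t(Y) = Y + 3*Y = 4*Y)
t(z(P(2*Z))) - S(-8) = 4*(-1) - 4*(-8)² = -4 - 4*64 = -4 - 1*256 = -4 - 256 = -260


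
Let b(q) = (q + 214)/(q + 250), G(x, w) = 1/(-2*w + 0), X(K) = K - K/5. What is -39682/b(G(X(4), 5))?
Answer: -33055106/713 ≈ -46361.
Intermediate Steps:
X(K) = 4*K/5 (X(K) = K - K/5 = 4*K/5)
G(x, w) = -1/(2*w) (G(x, w) = 1/(-2*w) = -1/(2*w))
b(q) = (214 + q)/(250 + q)
-39682/b(G(X(4), 5)) = -39682*(250 - ½/5)/(214 - ½/5) = -39682*(250 - ½*⅕)/(214 - ½*⅕) = -39682*(250 - ⅒)/(214 - ⅒) = -39682/((2139/10)/(2499/10)) = -39682/((10/2499)*(2139/10)) = -39682/713/833 = -39682*833/713 = -33055106/713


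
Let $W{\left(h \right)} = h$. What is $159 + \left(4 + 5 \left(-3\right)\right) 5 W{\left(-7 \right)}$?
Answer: $544$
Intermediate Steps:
$159 + \left(4 + 5 \left(-3\right)\right) 5 W{\left(-7 \right)} = 159 + \left(4 + 5 \left(-3\right)\right) 5 \left(-7\right) = 159 + \left(4 - 15\right) 5 \left(-7\right) = 159 + \left(-11\right) 5 \left(-7\right) = 159 - -385 = 159 + 385 = 544$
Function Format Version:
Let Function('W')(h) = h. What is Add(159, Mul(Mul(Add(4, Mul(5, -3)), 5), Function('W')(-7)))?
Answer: 544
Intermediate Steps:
Add(159, Mul(Mul(Add(4, Mul(5, -3)), 5), Function('W')(-7))) = Add(159, Mul(Mul(Add(4, Mul(5, -3)), 5), -7)) = Add(159, Mul(Mul(Add(4, -15), 5), -7)) = Add(159, Mul(Mul(-11, 5), -7)) = Add(159, Mul(-55, -7)) = Add(159, 385) = 544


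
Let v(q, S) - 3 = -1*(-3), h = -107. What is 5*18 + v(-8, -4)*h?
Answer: -552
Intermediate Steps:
v(q, S) = 6 (v(q, S) = 3 - 1*(-3) = 3 + 3 = 6)
5*18 + v(-8, -4)*h = 5*18 + 6*(-107) = 90 - 642 = -552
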